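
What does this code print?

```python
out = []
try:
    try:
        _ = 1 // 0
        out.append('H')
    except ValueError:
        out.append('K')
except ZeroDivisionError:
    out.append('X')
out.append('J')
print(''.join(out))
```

Execution trace: 'X' (outer except ZeroDivisionError) → 'J' (after the try/except). Output: XJ

Answer: XJ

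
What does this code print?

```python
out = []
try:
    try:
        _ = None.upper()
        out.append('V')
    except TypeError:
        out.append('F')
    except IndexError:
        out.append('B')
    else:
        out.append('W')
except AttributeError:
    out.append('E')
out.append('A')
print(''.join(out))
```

Execution trace: 'E' (outer except AttributeError) → 'A' (after the try/except). Output: EA

Answer: EA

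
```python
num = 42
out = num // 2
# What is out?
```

Trace:
`num = 42` → num = 42
`out = num // 2` → out = 21
So out = 21

Answer: 21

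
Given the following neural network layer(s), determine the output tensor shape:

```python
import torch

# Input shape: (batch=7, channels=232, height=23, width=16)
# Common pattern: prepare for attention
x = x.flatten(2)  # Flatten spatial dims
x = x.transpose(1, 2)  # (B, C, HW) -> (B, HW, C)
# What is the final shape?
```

Input: (7, 232, 23, 16) -> after flatten(2): (7, 232, 368) -> Output: (7, 368, 232)

Answer: (7, 368, 232)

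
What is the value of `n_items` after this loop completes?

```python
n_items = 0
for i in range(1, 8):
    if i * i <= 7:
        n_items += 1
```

Count numbers where i² ≤ 7
`n_items` takes the values: 0 → 1 → 2

Answer: 2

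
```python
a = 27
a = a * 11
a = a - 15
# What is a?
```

Trace:
`a = 27` → a = 27
`a = a * 11` → a = 297
`a = a - 15` → a = 282
So a = 282

Answer: 282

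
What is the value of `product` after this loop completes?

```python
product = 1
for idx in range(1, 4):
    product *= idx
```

3! = 6
`product` takes the values: 1 → 2 → 6

Answer: 6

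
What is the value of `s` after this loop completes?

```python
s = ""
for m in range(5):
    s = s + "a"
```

Repeat 'a' 5 times
`s` takes the values: "" → "a" → "aa" → "aaa" → "aaaa" → "aaaaa"

Answer: "aaaaa"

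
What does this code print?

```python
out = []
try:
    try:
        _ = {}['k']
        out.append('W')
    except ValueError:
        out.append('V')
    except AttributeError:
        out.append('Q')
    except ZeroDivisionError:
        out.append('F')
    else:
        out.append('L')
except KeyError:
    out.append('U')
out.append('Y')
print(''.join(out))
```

Execution trace: 'U' (outer except KeyError) → 'Y' (after the try/except). Output: UY

Answer: UY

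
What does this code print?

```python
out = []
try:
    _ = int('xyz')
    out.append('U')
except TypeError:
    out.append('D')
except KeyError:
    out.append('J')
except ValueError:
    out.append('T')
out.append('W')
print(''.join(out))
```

Execution trace: 'T' (except ValueError) → 'W' (after the try/except). Output: TW

Answer: TW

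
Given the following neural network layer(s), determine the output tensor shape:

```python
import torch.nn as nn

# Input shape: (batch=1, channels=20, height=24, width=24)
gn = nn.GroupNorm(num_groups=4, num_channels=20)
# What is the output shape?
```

Input: (1, 20, 24, 24) -> Output: (1, 20, 24, 24)

Answer: (1, 20, 24, 24)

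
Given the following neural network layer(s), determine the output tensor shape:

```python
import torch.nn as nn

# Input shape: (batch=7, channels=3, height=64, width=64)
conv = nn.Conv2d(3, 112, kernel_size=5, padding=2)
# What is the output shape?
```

Input: (7, 3, 64, 64) -> Output: (7, 112, 64, 64)

Answer: (7, 112, 64, 64)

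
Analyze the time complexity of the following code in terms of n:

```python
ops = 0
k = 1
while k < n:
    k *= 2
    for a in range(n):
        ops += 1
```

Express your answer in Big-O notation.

Each loop level contributes: log n × n. Multiplying the contributions gives O(n log n).

Answer: O(n log n)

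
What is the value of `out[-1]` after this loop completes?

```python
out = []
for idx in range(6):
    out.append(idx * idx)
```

Last element of squares 0 to 5
`out` takes the values: [] → [0] → [0, 1] → [0, 1, 4] → [0, 1, 4, 9] → [0, 1, 4, 9, 16] → [0, 1, 4, 9, 16, 25]
So `out[-1]` = 25

Answer: 25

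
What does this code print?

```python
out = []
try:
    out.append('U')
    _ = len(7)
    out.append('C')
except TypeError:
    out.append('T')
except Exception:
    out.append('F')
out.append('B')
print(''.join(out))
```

Execution trace: 'U' (try body) → 'T' (except TypeError) → 'B' (after the try/except). Output: UTB

Answer: UTB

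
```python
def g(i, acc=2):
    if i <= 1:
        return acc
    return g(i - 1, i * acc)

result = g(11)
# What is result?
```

Accumulator trace (n, acc): (11, 2) -> (10, 22) -> (9, 220) -> (8, 1980) -> (7, 15840) -> (6, 110880) -> (5, 665280) -> (4, 3326400) -> (3, 13305600) -> (2, 39916800) -> (1, 79833600) -> return 79833600

Answer: 79833600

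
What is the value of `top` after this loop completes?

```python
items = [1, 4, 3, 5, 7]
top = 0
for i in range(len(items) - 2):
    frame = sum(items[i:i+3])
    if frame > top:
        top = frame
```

Max sum of 3-element window in [1, 4, 3, 5, 7]
`top` takes the values: 0 → 8 → 12 → 15

Answer: 15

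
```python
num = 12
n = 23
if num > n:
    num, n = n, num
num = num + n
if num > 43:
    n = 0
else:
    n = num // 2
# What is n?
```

Trace:
`num = 12` → num = 12
`n = 23` → n = 23
`if num > n: ...` → num > n is False → no variable changes
`num = num + n` → num = 35
`if num > 43: ...` → num > 43 is False, take else branch → n = 17
So n = 17

Answer: 17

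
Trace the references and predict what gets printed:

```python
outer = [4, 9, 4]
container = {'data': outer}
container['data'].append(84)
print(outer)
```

Key concept: dict holds reference to list.
Step by step:
`outer = [4, 9, 4]` → outer = [4, 9, 4]
`container = {'data': outer}` → container = {'data': [4, 9, 4]}
`container['data'].append(84)` → outer = [4, 9, 4, 84]; container = {'data': [4, 9, 4, 84]}
`print(outer)` → prints [4, 9, 4, 84]

Answer: [4, 9, 4, 84]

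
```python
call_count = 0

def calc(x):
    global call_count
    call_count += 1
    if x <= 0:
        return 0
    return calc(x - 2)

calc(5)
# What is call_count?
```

Linear recursion stepping by 2: 4 calls from x=5 down to ≤0.

Answer: 4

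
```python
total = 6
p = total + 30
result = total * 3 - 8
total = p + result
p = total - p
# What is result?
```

Trace:
`total = 6` → total = 6
`p = total + 30` → p = 36
`result = total * 3 - 8` → result = 10
`total = p + result` → total = 46
`p = total - p` → p = 10
So result = 10

Answer: 10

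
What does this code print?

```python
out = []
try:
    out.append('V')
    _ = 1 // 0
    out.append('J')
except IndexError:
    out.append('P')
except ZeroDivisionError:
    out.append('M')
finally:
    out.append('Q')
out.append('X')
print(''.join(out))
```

Execution trace: 'V' (try body) → 'M' (except ZeroDivisionError) → 'Q' (finally) → 'X' (after the try/except). Output: VMQX

Answer: VMQX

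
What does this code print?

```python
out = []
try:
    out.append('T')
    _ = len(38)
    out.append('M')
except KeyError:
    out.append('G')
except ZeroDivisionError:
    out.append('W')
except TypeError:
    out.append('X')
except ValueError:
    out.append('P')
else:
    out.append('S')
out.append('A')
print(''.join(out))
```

Execution trace: 'T' (try body) → 'X' (except TypeError) → 'A' (after the try/except). Output: TXA

Answer: TXA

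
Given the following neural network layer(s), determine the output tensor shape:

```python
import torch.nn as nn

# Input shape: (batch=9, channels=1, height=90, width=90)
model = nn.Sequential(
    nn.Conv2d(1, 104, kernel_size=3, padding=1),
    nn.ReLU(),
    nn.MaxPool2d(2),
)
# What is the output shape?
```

Input: (9, 1, 90, 90) -> after Conv2d: (9, 104, 90, 90) -> after ReLU: (9, 104, 90, 90) -> Output: (9, 104, 45, 45)

Answer: (9, 104, 45, 45)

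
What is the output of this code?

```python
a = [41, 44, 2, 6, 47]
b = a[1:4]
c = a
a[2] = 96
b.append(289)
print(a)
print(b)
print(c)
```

Key concept: slice vs alias.
Step by step:
`a = [41, 44, 2, 6, 47]` → a = [41, 44, 2, 6, 47]
`b = a[1:4]` → b = [44, 2, 6]
`c = a` → c = [41, 44, 2, 6, 47] (same object as a)
`a[2] = 96` → a = [41, 44, 96, 6, 47] (same object as c); c = [41, 44, 96, 6, 47] (same object as a)
`b.append(289)` → b = [44, 2, 6, 289]
`print(a)` → prints [41, 44, 96, 6, 47]
`print(b)` → prints [44, 2, 6, 289]
`print(c)` → prints [41, 44, 96, 6, 47]

Answer:
[41, 44, 96, 6, 47]
[44, 2, 6, 289]
[41, 44, 96, 6, 47]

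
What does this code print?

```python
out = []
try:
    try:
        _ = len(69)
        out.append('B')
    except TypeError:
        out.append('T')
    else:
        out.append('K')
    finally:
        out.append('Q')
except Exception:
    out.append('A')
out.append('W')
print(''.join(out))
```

Execution trace: 'T' (inner except TypeError) → 'Q' (inner finally) → 'W' (after the try/except). Output: TQW

Answer: TQW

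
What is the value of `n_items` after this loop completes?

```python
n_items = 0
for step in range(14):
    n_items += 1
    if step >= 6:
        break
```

Loop breaks when step reaches 6, n_items is 7
`n_items` takes the values: 0 → 1 → 2 → 3 → 4 → 5 → 6 → 7

Answer: 7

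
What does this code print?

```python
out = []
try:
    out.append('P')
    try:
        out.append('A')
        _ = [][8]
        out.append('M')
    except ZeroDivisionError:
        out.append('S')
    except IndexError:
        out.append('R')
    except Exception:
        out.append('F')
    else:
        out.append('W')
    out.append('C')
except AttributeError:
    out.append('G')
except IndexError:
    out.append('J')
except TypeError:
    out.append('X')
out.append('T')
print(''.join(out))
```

Execution trace: 'P' (try body) → 'A' (inner try body) → 'R' (inner except IndexError) → 'C' (try body, no exception) → 'T' (after the try/except). Output: PARCT

Answer: PARCT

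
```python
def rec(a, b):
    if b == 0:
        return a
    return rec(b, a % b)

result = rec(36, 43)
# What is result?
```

rec(36, 43) -> rec(43, 36) -> rec(36, 7) -> rec(7, 1) -> rec(1, 0) -> 1

Answer: 1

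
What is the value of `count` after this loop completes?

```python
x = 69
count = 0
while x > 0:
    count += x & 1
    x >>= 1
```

Count set bits in 69 (binary: 0b1000101)
`count` takes the values: 0 → 1 → 2 → 3

Answer: 3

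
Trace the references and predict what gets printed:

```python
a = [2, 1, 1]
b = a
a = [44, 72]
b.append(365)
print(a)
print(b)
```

Key concept: rebinding vs mutation: a is rebound to a new list, b still points at the original.
Step by step:
`a = [2, 1, 1]` → a = [2, 1, 1]
`b = a` → b = [2, 1, 1] (same object as a)
`a = [44, 72]` → a = [44, 72]
`b.append(365)` → b = [2, 1, 1, 365]
`print(a)` → prints [44, 72]
`print(b)` → prints [2, 1, 1, 365]

Answer:
[44, 72]
[2, 1, 1, 365]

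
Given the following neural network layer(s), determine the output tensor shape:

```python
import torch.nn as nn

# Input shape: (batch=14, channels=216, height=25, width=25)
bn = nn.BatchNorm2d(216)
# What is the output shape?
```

Input: (14, 216, 25, 25) -> Output: (14, 216, 25, 25)

Answer: (14, 216, 25, 25)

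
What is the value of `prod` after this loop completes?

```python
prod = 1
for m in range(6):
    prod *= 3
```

3^6 = 729
`prod` takes the values: 1 → 3 → 9 → 27 → 81 → 243 → 729

Answer: 729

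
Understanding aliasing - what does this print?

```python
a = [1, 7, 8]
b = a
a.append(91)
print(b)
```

Key concept: basic list aliasing.
Step by step:
`a = [1, 7, 8]` → a = [1, 7, 8]
`b = a` → b = [1, 7, 8] (same object as a)
`a.append(91)` → a = [1, 7, 8, 91] (same object as b); b = [1, 7, 8, 91] (same object as a)
`print(b)` → prints [1, 7, 8, 91]

Answer: [1, 7, 8, 91]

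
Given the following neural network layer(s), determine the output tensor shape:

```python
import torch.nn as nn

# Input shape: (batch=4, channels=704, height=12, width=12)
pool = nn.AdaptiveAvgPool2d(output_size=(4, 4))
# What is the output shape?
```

Input: (4, 704, 12, 12) -> Output: (4, 704, 4, 4)

Answer: (4, 704, 4, 4)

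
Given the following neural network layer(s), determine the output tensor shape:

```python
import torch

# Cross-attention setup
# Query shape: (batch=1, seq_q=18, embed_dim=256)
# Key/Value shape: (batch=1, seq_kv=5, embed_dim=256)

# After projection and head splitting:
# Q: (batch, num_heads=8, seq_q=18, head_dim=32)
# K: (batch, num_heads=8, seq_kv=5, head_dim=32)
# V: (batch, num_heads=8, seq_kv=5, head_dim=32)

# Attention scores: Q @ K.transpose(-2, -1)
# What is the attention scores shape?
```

Input: (1, 18, 256) -> Output: (1, 8, 18, 5)

Answer: (1, 8, 18, 5)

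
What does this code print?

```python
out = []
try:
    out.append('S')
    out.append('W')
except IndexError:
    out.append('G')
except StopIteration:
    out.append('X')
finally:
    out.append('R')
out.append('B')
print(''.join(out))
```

Execution trace: 'S' (try body) → 'W' (try body, no exception) → 'R' (finally) → 'B' (after the try/except). Output: SWRB

Answer: SWRB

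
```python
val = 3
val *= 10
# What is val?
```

Trace:
`val = 3` → val = 3
`val *= 10` → val = 30
So val = 30

Answer: 30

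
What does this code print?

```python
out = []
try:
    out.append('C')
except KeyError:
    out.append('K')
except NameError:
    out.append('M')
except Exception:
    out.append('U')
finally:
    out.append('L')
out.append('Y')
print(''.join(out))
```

Execution trace: 'C' (try body, no exception) → 'L' (finally) → 'Y' (after the try/except). Output: CLY

Answer: CLY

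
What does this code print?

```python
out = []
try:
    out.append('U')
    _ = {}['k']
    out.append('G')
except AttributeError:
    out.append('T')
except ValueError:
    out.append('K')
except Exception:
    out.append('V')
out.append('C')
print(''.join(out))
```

Execution trace: 'U' (try body) → 'V' (except Exception) → 'C' (after the try/except). Output: UVC

Answer: UVC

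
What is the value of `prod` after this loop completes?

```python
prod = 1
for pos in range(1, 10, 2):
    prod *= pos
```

Product of 1, 3, 5, ... up to 9
`prod` takes the values: 1 → 3 → 15 → 105 → 945

Answer: 945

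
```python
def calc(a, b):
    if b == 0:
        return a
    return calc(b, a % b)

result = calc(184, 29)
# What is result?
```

calc(184, 29) -> calc(29, 10) -> calc(10, 9) -> calc(9, 1) -> calc(1, 0) -> 1

Answer: 1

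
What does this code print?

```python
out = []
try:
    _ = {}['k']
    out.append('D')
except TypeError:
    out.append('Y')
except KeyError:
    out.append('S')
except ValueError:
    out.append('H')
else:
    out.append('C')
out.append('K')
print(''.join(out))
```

Execution trace: 'S' (except KeyError) → 'K' (after the try/except). Output: SK

Answer: SK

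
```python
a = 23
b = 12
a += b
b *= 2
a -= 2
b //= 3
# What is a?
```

Trace:
`a = 23` → a = 23
`b = 12` → b = 12
`a += b` → a = 35
`b *= 2` → b = 24
`a -= 2` → a = 33
`b //= 3` → b = 8
So a = 33

Answer: 33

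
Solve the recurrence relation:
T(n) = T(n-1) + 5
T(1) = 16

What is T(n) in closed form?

Unrolling: T(n) = T(1) + 5·(n-1) = 16 + 5(n-1) = 5n + 11.

Answer: T(n) = 5n + 11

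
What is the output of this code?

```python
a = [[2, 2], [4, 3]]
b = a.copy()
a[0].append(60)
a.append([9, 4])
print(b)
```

Key concept: shallow copy with nested lists.
Step by step:
`a = [[2, 2], [4, 3]]` → a = [[2, 2], [4, 3]]
`b = a.copy()` → b = [[2, 2], [4, 3]]
`a[0].append(60)` → a = [[2, 2, 60], [4, 3]]; b = [[2, 2, 60], [4, 3]]
`a.append([9, 4])` → a = [[2, 2, 60], [4, 3], [9, 4]]
`print(b)` → prints [[2, 2, 60], [4, 3]]

Answer: [[2, 2, 60], [4, 3]]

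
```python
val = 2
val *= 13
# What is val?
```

Trace:
`val = 2` → val = 2
`val *= 13` → val = 26
So val = 26

Answer: 26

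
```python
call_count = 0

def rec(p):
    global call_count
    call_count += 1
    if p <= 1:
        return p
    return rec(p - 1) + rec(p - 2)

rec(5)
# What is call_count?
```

Calls(p) = 1 + Calls(p-1) + Calls(p-2); Calls(0)=Calls(1)=1. For p=5 this gives 15.

Answer: 15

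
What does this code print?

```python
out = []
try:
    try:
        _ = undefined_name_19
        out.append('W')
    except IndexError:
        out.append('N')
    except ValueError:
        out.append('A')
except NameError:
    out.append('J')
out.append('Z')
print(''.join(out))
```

Execution trace: 'J' (outer except NameError) → 'Z' (after the try/except). Output: JZ

Answer: JZ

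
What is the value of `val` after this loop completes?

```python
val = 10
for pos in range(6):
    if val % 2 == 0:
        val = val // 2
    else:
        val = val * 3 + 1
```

Collatz-style transformation from 10
`val` takes the values: 10 → 5 → 16 → 8 → 4 → 2 → 1

Answer: 1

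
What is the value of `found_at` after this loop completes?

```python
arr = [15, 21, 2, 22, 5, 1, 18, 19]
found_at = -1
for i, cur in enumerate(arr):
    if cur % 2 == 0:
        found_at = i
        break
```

First even number index in [15, 21, 2, 22, 5, 1, 18, 19]
`found_at` takes the values: -1 → 2

Answer: 2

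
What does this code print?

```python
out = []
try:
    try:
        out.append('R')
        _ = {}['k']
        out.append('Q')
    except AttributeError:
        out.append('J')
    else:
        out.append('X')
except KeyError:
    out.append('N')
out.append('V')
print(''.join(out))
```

Execution trace: 'R' (try body) → 'N' (outer except KeyError) → 'V' (after the try/except). Output: RNV

Answer: RNV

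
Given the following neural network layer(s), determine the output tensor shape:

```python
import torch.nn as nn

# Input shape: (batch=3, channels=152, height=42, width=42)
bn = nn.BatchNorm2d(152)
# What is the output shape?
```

Input: (3, 152, 42, 42) -> Output: (3, 152, 42, 42)

Answer: (3, 152, 42, 42)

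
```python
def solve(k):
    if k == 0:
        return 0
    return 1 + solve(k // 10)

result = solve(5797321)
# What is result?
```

Count of digits of 5797321: 7

Answer: 7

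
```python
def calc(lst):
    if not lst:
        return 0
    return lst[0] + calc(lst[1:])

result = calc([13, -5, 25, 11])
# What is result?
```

13 + (-5) + 25 + 11 + 0 = 44

Answer: 44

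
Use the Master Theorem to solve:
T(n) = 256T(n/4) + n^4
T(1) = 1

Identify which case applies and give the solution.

a=256, b=4, f(n)=n^4. log_4(256) = 4. Since c=4 = 4, Case 2 applies: T(n) = Θ(n^log_b(a) · log n) = O(n^4 log n).

Answer: O(n^4 log n) - Case 2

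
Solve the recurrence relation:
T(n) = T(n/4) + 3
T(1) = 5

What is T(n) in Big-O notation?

Each step divides n by 4 and adds 3. After log_4(n) steps we reach T(1)=5. So T(n) = 3·log_4(n) + 5 = O(log n).

Answer: O(log n)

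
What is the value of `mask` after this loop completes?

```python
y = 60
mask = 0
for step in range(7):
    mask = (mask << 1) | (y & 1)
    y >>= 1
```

Reverse lowest 7 bits of 60
`mask` takes the values: 0 → 1 → 3 → 7 → 15 → 30

Answer: 30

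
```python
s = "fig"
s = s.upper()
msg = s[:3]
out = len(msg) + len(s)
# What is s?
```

Trace:
`s = "fig"` → s = 'fig'
`s = s.upper()` → s = 'FIG'
`msg = s[:3]` → msg = 'FIG'
`out = len(msg) + len(s)` → out = 6
So s = 'FIG'

Answer: 'FIG'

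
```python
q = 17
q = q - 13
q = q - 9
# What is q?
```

Trace:
`q = 17` → q = 17
`q = q - 13` → q = 4
`q = q - 9` → q = -5
So q = -5

Answer: -5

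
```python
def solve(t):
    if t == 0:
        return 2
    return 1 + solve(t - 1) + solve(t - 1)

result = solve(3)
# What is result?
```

solve(t) = 1 + 2·solve(t-1), solve(0)=2. Closed form: (2+1)·2^3 - 1 = 23.

Answer: 23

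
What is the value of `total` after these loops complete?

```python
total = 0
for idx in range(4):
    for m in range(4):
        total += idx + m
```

Sum of all idx+m for idx,m in 4x4
`total` takes the values: 0 → 1 → 3 → 6 → 7 → 9 → 12 → 16 → 18 → 21 → 25 → 30 → 33 → 37 → 42 → 48

Answer: 48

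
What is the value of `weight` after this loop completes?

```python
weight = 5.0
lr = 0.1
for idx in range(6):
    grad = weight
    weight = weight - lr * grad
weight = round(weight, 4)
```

Gradient descent: w = 5.0 * (1 - 0.1)^6
`weight` takes the values: 5.0 → 4.5 → 4.05 → 3.645 → 3.2805 → 2.95245 → 2.657205 → 2.6572

Answer: 2.6572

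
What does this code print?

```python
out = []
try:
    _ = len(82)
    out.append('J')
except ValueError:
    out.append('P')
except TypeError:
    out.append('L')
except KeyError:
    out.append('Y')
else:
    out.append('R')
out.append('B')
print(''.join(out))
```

Execution trace: 'L' (except TypeError) → 'B' (after the try/except). Output: LB

Answer: LB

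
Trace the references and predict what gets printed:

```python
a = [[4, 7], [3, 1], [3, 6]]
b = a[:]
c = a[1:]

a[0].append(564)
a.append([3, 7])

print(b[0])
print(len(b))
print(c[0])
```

Key concept: slice with nested mutation.
Step by step:
`a = [[4, 7], [3, 1], [3, 6]]` → a = [[4, 7], [3, 1], [3, 6]]
`b = a[:]` → b = [[4, 7], [3, 1], [3, 6]]
`c = a[1:]` → c = [[3, 1], [3, 6]]
`a[0].append(564)` → a = [[4, 7, 564], [3, 1], [3, 6]]; b = [[4, 7, 564], [3, 1], [3, 6]]
`a.append([3, 7])` → a = [[4, 7, 564], [3, 1], [3, 6], [3, 7]]
`print(b[0])` → prints [4, 7, 564]
`print(len(b))` → prints 3
`print(c[0])` → prints [3, 1]

Answer:
[4, 7, 564]
3
[3, 1]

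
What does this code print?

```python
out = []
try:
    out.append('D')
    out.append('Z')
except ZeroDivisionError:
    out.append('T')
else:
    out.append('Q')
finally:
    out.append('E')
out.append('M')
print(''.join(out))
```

Execution trace: 'D' (try body) → 'Z' (try body, no exception) → 'Q' (else) → 'E' (finally) → 'M' (after the try/except). Output: DZQEM

Answer: DZQEM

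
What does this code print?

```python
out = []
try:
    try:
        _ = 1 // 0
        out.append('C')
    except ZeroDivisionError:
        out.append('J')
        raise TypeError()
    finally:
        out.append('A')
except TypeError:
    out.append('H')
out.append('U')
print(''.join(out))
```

Execution trace: 'J' (inner except ZeroDivisionError) → 'A' (inner finally) → 'H' (outer except TypeError) → 'U' (after the try/except). Output: JAHU

Answer: JAHU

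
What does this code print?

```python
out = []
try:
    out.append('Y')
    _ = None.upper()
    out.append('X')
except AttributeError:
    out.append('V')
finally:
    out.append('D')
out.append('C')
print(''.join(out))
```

Execution trace: 'Y' (try body) → 'V' (except AttributeError) → 'D' (finally) → 'C' (after the try/except). Output: YVDC

Answer: YVDC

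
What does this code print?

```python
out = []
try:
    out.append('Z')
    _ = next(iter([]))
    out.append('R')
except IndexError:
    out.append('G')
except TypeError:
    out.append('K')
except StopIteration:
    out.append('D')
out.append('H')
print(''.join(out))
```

Execution trace: 'Z' (try body) → 'D' (except StopIteration) → 'H' (after the try/except). Output: ZDH

Answer: ZDH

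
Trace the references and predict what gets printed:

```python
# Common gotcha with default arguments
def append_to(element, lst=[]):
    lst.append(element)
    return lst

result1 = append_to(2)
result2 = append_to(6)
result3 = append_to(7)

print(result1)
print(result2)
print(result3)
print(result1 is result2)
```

Key concept: mutable default argument gotcha.
Step by step:
`result1 = append_to(2)` → result1 = [2]
`result2 = append_to(6)` → result1 = [2, 6] (same object as result2); result2 = [2, 6] (same object as result1)
`result3 = append_to(7)` → result1 = [2, 6, 7] (same object as result2, result3); result2 = [2, 6, 7] (same object as result1, result3); result3 = [2, 6, 7] (same object as result1, result2)
`print(result1)` → prints [2, 6, 7]
`print(result2)` → prints [2, 6, 7]
`print(result3)` → prints [2, 6, 7]
`print(result1 is result2)` → prints True

Answer:
[2, 6, 7]
[2, 6, 7]
[2, 6, 7]
True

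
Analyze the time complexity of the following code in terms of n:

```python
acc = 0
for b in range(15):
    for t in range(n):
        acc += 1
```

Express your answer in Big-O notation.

Each loop level contributes: 1 × n. Multiplying the contributions gives O(n).

Answer: O(n)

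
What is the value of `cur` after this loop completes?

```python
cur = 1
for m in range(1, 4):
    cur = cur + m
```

Start at 1, add 1 through 3
`cur` takes the values: 1 → 2 → 4 → 7

Answer: 7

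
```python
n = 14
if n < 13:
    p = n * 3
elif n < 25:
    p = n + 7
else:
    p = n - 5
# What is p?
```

Trace:
`n = 14` → n = 14
`if n < 13: ...` → n < 13 is False, n < 25 is True → p = 21
So p = 21

Answer: 21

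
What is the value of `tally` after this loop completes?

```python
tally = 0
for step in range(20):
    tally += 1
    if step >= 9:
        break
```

Loop breaks when step reaches 9, tally is 10
`tally` takes the values: 0 → 1 → 2 → 3 → 4 → 5 → 6 → 7 → 8 → 9 → 10

Answer: 10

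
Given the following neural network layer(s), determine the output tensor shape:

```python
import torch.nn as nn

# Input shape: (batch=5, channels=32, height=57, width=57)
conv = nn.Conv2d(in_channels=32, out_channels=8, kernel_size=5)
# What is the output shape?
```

Input: (5, 32, 57, 57) -> Output: (5, 8, 53, 53)

Answer: (5, 8, 53, 53)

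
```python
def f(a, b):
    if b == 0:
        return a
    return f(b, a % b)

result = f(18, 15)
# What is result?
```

f(18, 15) -> f(15, 3) -> f(3, 0) -> 3

Answer: 3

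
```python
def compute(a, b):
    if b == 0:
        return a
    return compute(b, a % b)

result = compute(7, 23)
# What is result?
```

compute(7, 23) -> compute(23, 7) -> compute(7, 2) -> compute(2, 1) -> compute(1, 0) -> 1

Answer: 1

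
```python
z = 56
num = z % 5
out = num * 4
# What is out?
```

Trace:
`z = 56` → z = 56
`num = z % 5` → num = 1
`out = num * 4` → out = 4
So out = 4

Answer: 4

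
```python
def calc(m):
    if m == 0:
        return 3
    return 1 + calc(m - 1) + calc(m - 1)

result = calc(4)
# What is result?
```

calc(m) = 1 + 2·calc(m-1), calc(0)=3. Closed form: (3+1)·2^4 - 1 = 63.

Answer: 63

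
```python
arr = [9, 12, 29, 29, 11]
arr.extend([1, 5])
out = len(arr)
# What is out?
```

Trace:
`arr = [9, 12, 29, 29, 11]` → arr = [9, 12, 29, 29, 11]
`arr.extend([1, 5])` → arr = [9, 12, 29, 29, 11, 1, 5]
`out = len(arr)` → out = 7
So out = 7

Answer: 7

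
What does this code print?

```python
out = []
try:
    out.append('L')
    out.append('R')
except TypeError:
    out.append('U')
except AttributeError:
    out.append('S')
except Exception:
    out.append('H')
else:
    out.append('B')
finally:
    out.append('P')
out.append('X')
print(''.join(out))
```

Execution trace: 'L' (try body) → 'R' (try body, no exception) → 'B' (else) → 'P' (finally) → 'X' (after the try/except). Output: LRBPX

Answer: LRBPX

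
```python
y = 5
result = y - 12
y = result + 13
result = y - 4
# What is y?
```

Trace:
`y = 5` → y = 5
`result = y - 12` → result = -7
`y = result + 13` → y = 6
`result = y - 4` → result = 2
So y = 6

Answer: 6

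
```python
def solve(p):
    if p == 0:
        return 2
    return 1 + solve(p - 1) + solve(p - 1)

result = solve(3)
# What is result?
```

solve(p) = 1 + 2·solve(p-1), solve(0)=2. Closed form: (2+1)·2^3 - 1 = 23.

Answer: 23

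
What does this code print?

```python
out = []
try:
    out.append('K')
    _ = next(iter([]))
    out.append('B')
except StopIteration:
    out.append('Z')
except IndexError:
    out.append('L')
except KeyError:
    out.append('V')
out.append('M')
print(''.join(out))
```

Execution trace: 'K' (try body) → 'Z' (except StopIteration) → 'M' (after the try/except). Output: KZM

Answer: KZM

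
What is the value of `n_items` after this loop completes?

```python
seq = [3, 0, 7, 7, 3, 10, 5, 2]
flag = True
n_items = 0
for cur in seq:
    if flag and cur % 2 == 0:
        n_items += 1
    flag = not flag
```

Count even values at even positions
`n_items` takes the values: 0

Answer: 0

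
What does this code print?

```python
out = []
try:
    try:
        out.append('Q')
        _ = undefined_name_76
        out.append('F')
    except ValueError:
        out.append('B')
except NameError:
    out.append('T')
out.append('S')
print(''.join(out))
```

Execution trace: 'Q' (try body) → 'T' (outer except NameError) → 'S' (after the try/except). Output: QTS

Answer: QTS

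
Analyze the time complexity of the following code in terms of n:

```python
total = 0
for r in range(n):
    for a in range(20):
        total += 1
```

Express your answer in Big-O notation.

Each loop level contributes: n × 1. Multiplying the contributions gives O(n).

Answer: O(n)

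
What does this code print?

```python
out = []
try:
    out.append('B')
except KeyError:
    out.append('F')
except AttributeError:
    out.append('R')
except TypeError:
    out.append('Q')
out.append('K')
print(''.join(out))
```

Execution trace: 'B' (try body, no exception) → 'K' (after the try/except). Output: BK

Answer: BK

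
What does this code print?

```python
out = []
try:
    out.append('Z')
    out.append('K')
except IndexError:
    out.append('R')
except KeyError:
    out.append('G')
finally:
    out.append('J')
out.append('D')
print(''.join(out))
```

Execution trace: 'Z' (try body) → 'K' (try body, no exception) → 'J' (finally) → 'D' (after the try/except). Output: ZKJD

Answer: ZKJD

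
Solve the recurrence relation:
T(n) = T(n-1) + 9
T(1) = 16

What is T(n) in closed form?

Unrolling: T(n) = T(1) + 9·(n-1) = 16 + 9(n-1) = 9n + 7.

Answer: T(n) = 9n + 7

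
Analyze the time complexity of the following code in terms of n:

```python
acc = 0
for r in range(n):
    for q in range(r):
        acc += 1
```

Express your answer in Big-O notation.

Each loop level contributes: n × n. Multiplying the contributions gives O(n^2).

Answer: O(n^2)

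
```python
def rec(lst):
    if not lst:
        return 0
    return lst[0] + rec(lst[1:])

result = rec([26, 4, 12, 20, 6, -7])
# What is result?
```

26 + 4 + 12 + 20 + 6 + (-7) + 0 = 61

Answer: 61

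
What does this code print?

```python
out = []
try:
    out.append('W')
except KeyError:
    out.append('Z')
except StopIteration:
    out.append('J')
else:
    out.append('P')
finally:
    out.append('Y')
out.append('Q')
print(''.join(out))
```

Execution trace: 'W' (try body, no exception) → 'P' (else) → 'Y' (finally) → 'Q' (after the try/except). Output: WPYQ

Answer: WPYQ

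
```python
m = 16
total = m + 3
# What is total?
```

Trace:
`m = 16` → m = 16
`total = m + 3` → total = 19
So total = 19

Answer: 19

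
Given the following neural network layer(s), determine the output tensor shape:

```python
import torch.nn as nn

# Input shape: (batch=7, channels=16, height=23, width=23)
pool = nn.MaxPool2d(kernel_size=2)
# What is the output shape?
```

Input: (7, 16, 23, 23) -> Output: (7, 16, 11, 11)

Answer: (7, 16, 11, 11)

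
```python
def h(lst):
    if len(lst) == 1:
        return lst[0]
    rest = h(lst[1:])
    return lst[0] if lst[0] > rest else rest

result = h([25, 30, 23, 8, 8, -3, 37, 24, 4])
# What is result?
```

Recursive max over [25, 30, 23, 8, 8, -3, 37, 24, 4] = 37

Answer: 37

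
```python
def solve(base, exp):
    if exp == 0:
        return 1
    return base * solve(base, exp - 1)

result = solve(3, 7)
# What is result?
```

solve(3, 7) = 3 * 3 * 3 * 3 * 3 * 3 * 3 = 2187

Answer: 2187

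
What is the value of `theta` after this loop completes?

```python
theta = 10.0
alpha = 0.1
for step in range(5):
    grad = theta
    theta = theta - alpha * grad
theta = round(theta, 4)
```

Gradient descent: w = 10.0 * (1 - 0.1)^5
`theta` takes the values: 10.0 → 9.0 → 8.1 → 7.29 → 6.561 → 5.9049

Answer: 5.9049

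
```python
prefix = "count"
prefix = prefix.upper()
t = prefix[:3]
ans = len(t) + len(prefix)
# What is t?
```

Trace:
`prefix = "count"` → prefix = 'count'
`prefix = prefix.upper()` → prefix = 'COUNT'
`t = prefix[:3]` → t = 'COU'
`ans = len(t) + len(prefix)` → ans = 8
So t = 'COU'

Answer: 'COU'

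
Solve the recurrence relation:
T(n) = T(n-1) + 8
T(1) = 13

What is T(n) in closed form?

Unrolling: T(n) = T(1) + 8·(n-1) = 13 + 8(n-1) = 8n + 5.

Answer: T(n) = 8n + 5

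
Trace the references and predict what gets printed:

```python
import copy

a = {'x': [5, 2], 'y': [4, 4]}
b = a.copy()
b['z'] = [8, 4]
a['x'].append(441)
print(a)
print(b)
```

Key concept: shallow copy of dict with mutable values.
Step by step:
`a = {'x': [5, 2], 'y': [4, 4]}` → a = {'x': [5, 2], 'y': [4, 4]}
`b = a.copy()` → b = {'x': [5, 2], 'y': [4, 4]}
`b['z'] = [8, 4]` → b = {'x': [5, 2], 'y': [4, 4], 'z': [8, 4]}
`a['x'].append(441)` → a = {'x': [5, 2, 441], 'y': [4, 4]}; b = {'x': [5, 2, 441], 'y': [4, 4], 'z': [8, 4]}
`print(a)` → prints {'x': [5, 2, 441], 'y': [4, 4]}
`print(b)` → prints {'x': [5, 2, 441], 'y': [4, 4], 'z': [8, 4]}

Answer:
{'x': [5, 2, 441], 'y': [4, 4]}
{'x': [5, 2, 441], 'y': [4, 4], 'z': [8, 4]}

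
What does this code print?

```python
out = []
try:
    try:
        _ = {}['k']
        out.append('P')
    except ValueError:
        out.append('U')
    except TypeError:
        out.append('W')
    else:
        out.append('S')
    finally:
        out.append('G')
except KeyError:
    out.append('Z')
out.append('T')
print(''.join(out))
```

Execution trace: 'G' (inner finally) → 'Z' (outer except KeyError) → 'T' (after the try/except). Output: GZT

Answer: GZT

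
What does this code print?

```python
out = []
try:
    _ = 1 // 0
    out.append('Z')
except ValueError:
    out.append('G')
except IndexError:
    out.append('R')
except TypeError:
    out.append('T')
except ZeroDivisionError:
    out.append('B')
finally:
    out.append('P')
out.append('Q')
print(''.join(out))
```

Execution trace: 'B' (except ZeroDivisionError) → 'P' (finally) → 'Q' (after the try/except). Output: BPQ

Answer: BPQ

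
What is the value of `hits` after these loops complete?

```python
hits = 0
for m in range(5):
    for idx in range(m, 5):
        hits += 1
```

Upper triangle: 5 + 4 + ... + 1
`hits` takes the values: 0 → 1 → 2 → 3 → 4 → 5 → 6 → 7 → 8 → 9 → 10 → 11 → 12 → 13 → 14 → 15

Answer: 15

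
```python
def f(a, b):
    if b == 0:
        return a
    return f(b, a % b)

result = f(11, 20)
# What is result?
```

f(11, 20) -> f(20, 11) -> f(11, 9) -> f(9, 2) -> f(2, 1) -> f(1, 0) -> 1

Answer: 1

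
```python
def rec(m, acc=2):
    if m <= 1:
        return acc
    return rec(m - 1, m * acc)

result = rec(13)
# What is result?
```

Accumulator trace (n, acc): (13, 2) -> (12, 26) -> (11, 312) -> (10, 3432) -> (9, 34320) -> (8, 308880) -> (7, 2471040) -> (6, 17297280) -> (5, 103783680) -> (4, 518918400) -> (3, 2075673600) -> (2, 6227020800) -> (1, 12454041600) -> return 12454041600

Answer: 12454041600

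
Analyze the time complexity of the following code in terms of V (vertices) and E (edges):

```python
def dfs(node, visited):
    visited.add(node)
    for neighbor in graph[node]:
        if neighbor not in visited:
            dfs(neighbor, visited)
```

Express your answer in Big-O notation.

This is Depth-first search (recursive). Time complexity: O(V + E).

Answer: O(V + E)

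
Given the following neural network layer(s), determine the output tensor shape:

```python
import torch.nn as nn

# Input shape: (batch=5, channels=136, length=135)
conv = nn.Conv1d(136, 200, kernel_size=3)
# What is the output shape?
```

Input: (5, 136, 135) -> Output: (5, 200, 133)

Answer: (5, 200, 133)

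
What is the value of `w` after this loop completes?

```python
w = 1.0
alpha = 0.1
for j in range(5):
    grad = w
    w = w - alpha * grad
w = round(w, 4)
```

Gradient descent: w = 1.0 * (1 - 0.1)^5
`w` takes the values: 1.0 → 0.9 → 0.81 → 0.729 → 0.6561 → 0.59049 → 0.5905

Answer: 0.5905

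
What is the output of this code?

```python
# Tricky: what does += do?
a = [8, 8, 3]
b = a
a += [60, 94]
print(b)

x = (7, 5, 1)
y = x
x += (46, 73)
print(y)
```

Key concept: += behavior differs for mutable vs immutable.
Step by step:
`a = [8, 8, 3]` → a = [8, 8, 3]
`b = a` → b = [8, 8, 3] (same object as a)
`a += [60, 94]` → a = [8, 8, 3, 60, 94] (same object as b); b = [8, 8, 3, 60, 94] (same object as a)
`print(b)` → prints [8, 8, 3, 60, 94]
`x = (7, 5, 1)` → x = (7, 5, 1)
`y = x` → y = (7, 5, 1)
`x += (46, 73)` → x = (7, 5, 1, 46, 73)
`print(y)` → prints (7, 5, 1)

Answer:
[8, 8, 3, 60, 94]
(7, 5, 1)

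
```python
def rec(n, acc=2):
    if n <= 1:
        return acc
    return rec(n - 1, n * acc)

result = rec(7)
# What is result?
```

Accumulator trace (n, acc): (7, 2) -> (6, 14) -> (5, 84) -> (4, 420) -> (3, 1680) -> (2, 5040) -> (1, 10080) -> return 10080

Answer: 10080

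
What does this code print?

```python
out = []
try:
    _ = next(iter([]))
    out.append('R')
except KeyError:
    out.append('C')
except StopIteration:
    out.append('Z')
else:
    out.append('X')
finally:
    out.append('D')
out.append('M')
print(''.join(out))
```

Execution trace: 'Z' (except StopIteration) → 'D' (finally) → 'M' (after the try/except). Output: ZDM

Answer: ZDM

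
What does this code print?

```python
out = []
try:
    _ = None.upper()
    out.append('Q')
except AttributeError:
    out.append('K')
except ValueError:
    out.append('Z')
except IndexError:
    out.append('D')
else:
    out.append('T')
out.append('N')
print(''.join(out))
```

Execution trace: 'K' (except AttributeError) → 'N' (after the try/except). Output: KN

Answer: KN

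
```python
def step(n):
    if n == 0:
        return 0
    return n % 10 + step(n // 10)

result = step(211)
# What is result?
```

Sum of digits of 211: 1 + 1 + 2 = 4

Answer: 4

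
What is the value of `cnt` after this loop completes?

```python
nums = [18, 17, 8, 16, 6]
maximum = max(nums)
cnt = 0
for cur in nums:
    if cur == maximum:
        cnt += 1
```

Count of max value 18 in [18, 17, 8, 16, 6]
`cnt` takes the values: 0 → 1

Answer: 1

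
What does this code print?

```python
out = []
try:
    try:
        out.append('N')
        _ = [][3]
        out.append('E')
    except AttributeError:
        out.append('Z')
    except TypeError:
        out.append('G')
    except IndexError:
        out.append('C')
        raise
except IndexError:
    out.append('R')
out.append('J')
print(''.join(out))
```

Execution trace: 'N' (inner try body) → 'C' (inner except IndexError) → 'R' (outer except IndexError) → 'J' (after the try/except). Output: NCRJ

Answer: NCRJ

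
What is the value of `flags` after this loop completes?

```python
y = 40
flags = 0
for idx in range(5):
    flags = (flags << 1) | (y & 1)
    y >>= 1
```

Reverse lowest 5 bits of 40
`flags` takes the values: 0 → 1 → 2

Answer: 2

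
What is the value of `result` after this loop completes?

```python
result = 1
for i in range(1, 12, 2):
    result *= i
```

Product of 1, 3, 5, ... up to 11
`result` takes the values: 1 → 3 → 15 → 105 → 945 → 10395

Answer: 10395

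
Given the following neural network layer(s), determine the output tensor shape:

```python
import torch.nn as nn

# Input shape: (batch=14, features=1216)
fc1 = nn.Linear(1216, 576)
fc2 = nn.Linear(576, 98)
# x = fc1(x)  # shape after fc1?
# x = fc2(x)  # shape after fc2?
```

Input: (14, 1216) -> after fc1: (14, 576) -> Output: (14, 98)

Answer: (14, 98)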